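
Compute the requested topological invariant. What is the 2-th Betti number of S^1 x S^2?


Each S^d has Poincare polynomial 1 + t^d.
The product S^1 x S^2 has Poincare polynomial prod(1+t^d_i).
Expanding: b_0=1, b_1=1, b_2=1, b_3=1.
b_2 = 1

1


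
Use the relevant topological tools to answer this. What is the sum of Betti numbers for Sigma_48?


For Sigma_48: b_0 = 1, b_1 = 2g = 96, b_2 = 1.
Total = 1 + 96 + 1 = 98

98


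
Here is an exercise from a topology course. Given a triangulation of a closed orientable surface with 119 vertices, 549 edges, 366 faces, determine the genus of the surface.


chi = V - E + F = 119 - 549 + 366 = -64
For orientable closed surface: chi = 2 - 2g, so g = (2 - chi)/2.
g = (2 - (-64)) / 2 = 66 / 2 = 33

33


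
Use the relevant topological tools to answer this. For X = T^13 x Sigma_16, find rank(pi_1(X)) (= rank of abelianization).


pi_1(A x B) = pi_1(A) x pi_1(B); rank of abelianization = b_1.
b_1(T^13) = 13, b_1(Sigma_16) = 2*16 = 32.
b_1(product) = 13 + 32 = 45

45


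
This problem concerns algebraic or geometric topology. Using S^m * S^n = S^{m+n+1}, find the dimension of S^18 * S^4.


Join of spheres: S^m * S^n = S^{m+n+1}.
dim = 18 + 4 + 1 = 23

23


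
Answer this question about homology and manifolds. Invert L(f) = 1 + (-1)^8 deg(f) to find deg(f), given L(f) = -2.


L(f) = 1 + (-1)^8 deg(f) on S^8.
-2 = 1 + (-1)^8 * deg(f)
(-1)^8 * deg(f) = -3
deg(f) = -3

-3


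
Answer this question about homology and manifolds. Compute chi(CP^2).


CP^2 has one cell in each even dimension 0, 2, ..., 2*2 (2+1 cells total).
All cells are even-dimensional, so chi = number of cells.
chi = 2 + 1 = 3

3


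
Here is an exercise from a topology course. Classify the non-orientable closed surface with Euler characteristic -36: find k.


chi = 2 - k for closed non-orientable surfaces with k crosscaps.
-36 = 2 - k
k = 2 - (-36) = 38

38


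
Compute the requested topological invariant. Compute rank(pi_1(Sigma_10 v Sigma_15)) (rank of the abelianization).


For a wedge: H_1(A v B) = H_1(A) + H_1(B).
b_1(Sigma_10) = 20, b_1(Sigma_15) = 30.
b_1 = 20 + 30 = 50

50


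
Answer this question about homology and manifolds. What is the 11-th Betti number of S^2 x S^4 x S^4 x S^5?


Each S^d has Poincare polynomial 1 + t^d.
The product S^2 x S^4 x S^4 x S^5 has Poincare polynomial prod(1+t^d_i).
Expanding: b_0=1, b_2=1, b_4=2, b_5=1, b_6=2, b_7=1, b_8=1, b_9=2, b_10=1, b_11=2, b_13=1, b_15=1.
b_11 = 2

2


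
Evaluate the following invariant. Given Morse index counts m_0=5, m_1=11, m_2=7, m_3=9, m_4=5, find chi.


Morse theory: chi(M) = sum_k (-1)^k m_k where m_k = #(index-k critical points).
= (5) + (-11) + (7) + (-9) + (5) = -3

-3


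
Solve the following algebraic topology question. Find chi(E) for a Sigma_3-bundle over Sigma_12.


For a fiber bundle F -> E -> B (with CW structure): chi(E) = chi(B) * chi(F).
chi(Sigma_12) = -22, chi(Sigma_3) = -4.
chi(E) = (-22) * (-4) = 88

88


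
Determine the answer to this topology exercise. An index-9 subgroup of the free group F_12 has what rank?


Nielsen-Schreier: an index-n subgroup of F_r is free of rank 1 + n(r-1).
Equivalently: chi(cover) = n*chi(base); chi(vee_r S^1) = 1 - 12 = -11.
chi(E) = 9*(-11) = -99; rank = 1 - chi(E) = 1 - (-99) = 100.
rank = 1 + 9*(12-1) = 1 + 99 = 100

100


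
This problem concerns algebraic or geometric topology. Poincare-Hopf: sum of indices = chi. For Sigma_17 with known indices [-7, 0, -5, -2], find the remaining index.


Poincare-Hopf: sum of indices = chi(M).
chi(Sigma_17) = 2 - 2*17 = -32.
Sum of known indices = -14.
x = chi - (sum known) = -32 - (-14) = -18

-18


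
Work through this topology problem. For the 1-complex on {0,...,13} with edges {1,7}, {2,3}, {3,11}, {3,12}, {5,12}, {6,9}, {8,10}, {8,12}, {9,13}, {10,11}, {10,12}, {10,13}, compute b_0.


Run DFS/union-find over 14 vertices.
V = 14, E = 12.
Number of components = 4

4


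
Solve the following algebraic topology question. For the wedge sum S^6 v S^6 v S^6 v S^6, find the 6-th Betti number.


For a wedge of spheres, H_k (k>0) is free on one generator per sphere of dimension k.
Spheres of dimension 6: count = 4.
b_6 = 4

4


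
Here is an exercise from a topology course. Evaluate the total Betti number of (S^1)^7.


b_k(T^7) = C(7,k), so the sum over k is sum_k C(7,k) = 2^7.
Total = 2^7 = 128

128


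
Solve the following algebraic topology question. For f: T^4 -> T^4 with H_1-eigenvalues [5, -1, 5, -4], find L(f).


For a torus self-map: L(f) = det(I - A) where A acts on H_1.
L(f) = (1-5) * (1--1) * (1-5) * (1--4) = -4 * 2 * -4 * 5 = 160

160


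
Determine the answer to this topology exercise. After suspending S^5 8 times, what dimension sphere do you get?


Each suspension raises dimension by 1: Sigma S^n = S^{n+1}.
Sigma^8 S^5 = S^{5+8} = S^13

13


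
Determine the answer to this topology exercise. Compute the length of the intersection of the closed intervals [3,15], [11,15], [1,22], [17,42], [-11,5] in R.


Intersection = [max(a_i), min(b_i)] = [17, 5].
Since 17 > 5, the intersection is empty.
Length = 0

0


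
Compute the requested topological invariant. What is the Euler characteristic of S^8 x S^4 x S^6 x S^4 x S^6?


chi is multiplicative: chi(X x Y) = chi(X) chi(Y).
Each even-dim sphere has chi = 2. There are 5 factors.
chi = 2^5 = 32

32


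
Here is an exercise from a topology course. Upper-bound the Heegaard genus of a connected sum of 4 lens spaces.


Heegaard genus satisfies g(A#B) <= g(A) + g(B).
Each lens space has g = 1.
Upper bound: 4 * 1 = 4

4


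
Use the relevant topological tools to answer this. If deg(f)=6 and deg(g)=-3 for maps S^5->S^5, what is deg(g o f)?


Degree is multiplicative under composition: deg(g o f) = deg(g) * deg(f).
= -3 * 6 = -18

-18


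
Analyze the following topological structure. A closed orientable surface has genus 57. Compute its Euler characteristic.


For a closed orientable surface of genus g: chi = 2 - 2g.
Here g = 57.
chi = 2 - 2*57 = 2 - 114 = -112

-112


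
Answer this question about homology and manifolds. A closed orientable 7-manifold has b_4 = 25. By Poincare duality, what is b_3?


Poincare duality for closed orientable n-manifolds: b_k = b_{n-k}.
Here n = 7, so b_3 = b_4 = 25

25


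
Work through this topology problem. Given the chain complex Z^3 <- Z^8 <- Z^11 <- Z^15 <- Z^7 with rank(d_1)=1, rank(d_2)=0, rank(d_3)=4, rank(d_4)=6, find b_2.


rank H_k = rank(ker d_k) - rank(im d_{k+1}).
rank(ker d_2) = rank(C_2) - rank(d_2) = 11 - 0 = 11.
rank(im d_{2+1}) = 4.
rank H_2 = 11 - 4 = 7

7


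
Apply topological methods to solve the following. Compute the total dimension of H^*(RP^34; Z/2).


H^k(RP^34; Z/2) = Z/2 for each 0 <= k <= 34.
Total dimension = 34 + 1 = 35

35


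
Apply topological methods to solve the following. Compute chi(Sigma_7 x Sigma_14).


chi(Sigma_7) = 2 - 2*7 = -12
chi(Sigma_14) = 2 - 2*14 = -26
chi(product) = (-12) * (-26) = 312

312


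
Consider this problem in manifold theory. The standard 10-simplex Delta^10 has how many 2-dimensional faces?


Delta^10 has 10+1 vertices. A 2-face is a choice of 2+1 vertices.
f_2 = C(10+1, 2+1) = C(11,3) = 165

165


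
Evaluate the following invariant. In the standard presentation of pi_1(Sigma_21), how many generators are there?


Standard presentation: pi_1(Sigma_g) = <a_1,b_1,...,a_g,b_g | [a_1,b_1]...[a_g,b_g] = 1>.
Number of generators = 2g = 2*21 = 42

42


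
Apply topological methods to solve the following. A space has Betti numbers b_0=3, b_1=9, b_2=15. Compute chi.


chi = sum_k (-1)^k b_k.
= (3) + (-9) + (15)
= 9

9


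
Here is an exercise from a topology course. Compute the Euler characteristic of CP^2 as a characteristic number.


For any closed oriented manifold, <e(TM),[M]> = chi(M).
chi(CP^2) = 2+1 = 3

3


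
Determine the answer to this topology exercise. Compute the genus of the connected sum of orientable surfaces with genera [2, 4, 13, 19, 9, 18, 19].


Genus is additive under connected sum of orientable surfaces.
g = 2 + 4 + 13 + 19 + 9 + 18 + 19 = 84

84


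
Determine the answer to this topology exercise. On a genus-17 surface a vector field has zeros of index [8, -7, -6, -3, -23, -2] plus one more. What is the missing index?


Poincare-Hopf: sum of indices = chi(M).
chi(Sigma_17) = 2 - 2*17 = -32.
Sum of known indices = -33.
x = chi - (sum known) = -32 - (-33) = 1

1


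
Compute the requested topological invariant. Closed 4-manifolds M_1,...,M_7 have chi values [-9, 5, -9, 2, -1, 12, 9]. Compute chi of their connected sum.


For n-manifolds: chi(A#B) = chi(A) + chi(B) - chi(S^4).
chi(S^4) = 1 + (-1)^4 = 2.
chi(#) = (sum chi_i) - (7-1)*chi(S^4) = 9 - 6*2 = -3

-3


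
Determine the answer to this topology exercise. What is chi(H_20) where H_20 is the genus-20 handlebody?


A genus-g handlebody deformation retracts to a wedge of g circles.
chi(vee_g S^1) = 1 - g.
chi(H_20) = 1 - 20 = -19

-19


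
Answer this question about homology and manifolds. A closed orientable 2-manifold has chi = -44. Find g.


chi = 2 - 2g for closed orientable surfaces.
-44 = 2 - 2g
2g = 2 - (-44) = 46
g = 23

23


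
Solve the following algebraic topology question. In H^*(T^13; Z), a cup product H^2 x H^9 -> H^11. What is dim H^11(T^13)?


Cup product: H^p x H^q -> H^{p+q}; here p+q = 2+9 = 11.
rank H^k(T^n) = C(n,k).
C(13,11) = 78

78


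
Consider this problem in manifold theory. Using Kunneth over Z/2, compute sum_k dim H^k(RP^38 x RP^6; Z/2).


dim H^*(RP^n; Z/2) = n+1 (one Z/2 in each degree 0..n).
Total Betti number is multiplicative.
Total = (38+1) * (6+1) = 39 * 7 = 273

273


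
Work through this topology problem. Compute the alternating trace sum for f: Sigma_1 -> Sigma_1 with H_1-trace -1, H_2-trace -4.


L(f) = tr(f_0*) - tr(f_1*) + tr(f_2*).
= 1 - (-1) + (-4)
= -2

-2


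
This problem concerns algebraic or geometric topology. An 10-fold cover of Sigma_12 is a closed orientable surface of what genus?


For an n-sheeted cover: chi(E) = n * chi(B).
chi(Sigma_12) = 2 - 2*12 = -22.
chi(E) = 10 * (-22) = -220.
genus(E) = (2 - chi(E))/2 = (2 - (-220))/2 = 222/2 = 111

111


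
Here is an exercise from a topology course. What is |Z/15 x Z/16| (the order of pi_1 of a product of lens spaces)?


pi_1(X x Y) = pi_1(X) x pi_1(Y).
pi_1(L(15,1)) = Z/15, pi_1(L(16,1)) = Z/16.
|Z/15 x Z/16| = 15 * 16 = 240

240


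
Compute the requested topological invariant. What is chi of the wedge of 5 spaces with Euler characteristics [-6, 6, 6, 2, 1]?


chi(A v B) = chi(A) + chi(B) - 1 (one point identified).
For 5 spaces: chi = (sum chi_i) - (5 - 1).
sum = 9; chi = 9 - 4 = 5

5


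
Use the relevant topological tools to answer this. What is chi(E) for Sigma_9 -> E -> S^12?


chi(S^12) = 2 (n even), chi(Sigma_9) = 2 - 2*9 = -16.
chi(E) = 2 * (-16) = -32

-32


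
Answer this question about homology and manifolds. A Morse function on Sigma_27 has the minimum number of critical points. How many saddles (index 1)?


A perfect Morse function has m_k = b_k.
For Sigma_27: b_0=1, b_1=2g=54, b_2=1.
Saddles m_1 = 2g = 54

54


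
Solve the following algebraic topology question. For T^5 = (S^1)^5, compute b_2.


By the Kunneth formula, b_k(T^n) = C(n,k).
b_2(T^5) = C(5,2).
C(5,2) = 5!/(2!*3!) = 10

10


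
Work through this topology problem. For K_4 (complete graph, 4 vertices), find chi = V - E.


K_4: V = 4, E = C(4,2) = 6.
chi = V - E = 4 - 6 = -2

-2


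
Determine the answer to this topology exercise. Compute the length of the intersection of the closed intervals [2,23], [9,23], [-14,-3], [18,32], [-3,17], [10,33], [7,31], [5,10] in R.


Intersection = [max(a_i), min(b_i)] = [18, -3].
Since 18 > -3, the intersection is empty.
Length = 0

0


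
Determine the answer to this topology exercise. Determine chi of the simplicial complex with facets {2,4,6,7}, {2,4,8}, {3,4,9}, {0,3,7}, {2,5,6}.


Enumerate all faces; f-vector: f_0=9, f_1=16, f_2=8, f_3=1.
chi = sum (-1)^k f_k = 0

0


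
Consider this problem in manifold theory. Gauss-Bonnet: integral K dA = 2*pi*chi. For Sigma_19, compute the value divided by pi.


Gauss-Bonnet: integral K dA = 2*pi*chi(M).
chi(Sigma_19) = 2 - 2*19 = -36.
(integral K dA)/pi = 2*chi = 2*(-36) = -72

-72


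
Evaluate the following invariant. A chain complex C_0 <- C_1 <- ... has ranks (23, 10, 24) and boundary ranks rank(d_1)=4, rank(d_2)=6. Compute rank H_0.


rank H_k = rank(ker d_k) - rank(im d_{k+1}).
rank(ker d_0) = rank(C_0) - rank(d_0) = 23 - 0 = 23.
rank(im d_{0+1}) = 4.
rank H_0 = 23 - 4 = 19

19


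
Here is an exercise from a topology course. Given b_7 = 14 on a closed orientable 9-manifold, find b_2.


Poincare duality for closed orientable n-manifolds: b_k = b_{n-k}.
Here n = 9, so b_2 = b_7 = 14

14


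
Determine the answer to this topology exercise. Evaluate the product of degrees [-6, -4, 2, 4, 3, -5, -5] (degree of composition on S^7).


Degree is multiplicative: deg(composition) = product of degrees.
= (-6) * (-4) * (2) * (4) * (3) * (-5) * (-5) = 14400

14400


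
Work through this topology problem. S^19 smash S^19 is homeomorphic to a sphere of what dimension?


S^m ^ S^n = S^{m+n}.
k = 19 + 19 = 38

38


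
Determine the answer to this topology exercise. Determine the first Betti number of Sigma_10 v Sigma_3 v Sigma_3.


For a wedge X v Y: reduced H_k(X v Y) = H_k(X) + H_k(Y).
Each Sigma_g contributes b_1 = 2g.
b_1 = 20 + 6 + 6 = 32

32


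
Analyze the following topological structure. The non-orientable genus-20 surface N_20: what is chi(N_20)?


For a non-orientable closed surface with k crosscaps: chi = 2 - k.
Here k = 20.
chi = 2 - 20 = -18

-18


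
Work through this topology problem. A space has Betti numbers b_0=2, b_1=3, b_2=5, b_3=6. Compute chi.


chi = sum_k (-1)^k b_k.
= (2) + (-3) + (5) + (-6)
= -2

-2


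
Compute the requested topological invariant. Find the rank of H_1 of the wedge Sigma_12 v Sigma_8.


For a wedge: H_1(A v B) = H_1(A) + H_1(B).
b_1(Sigma_12) = 24, b_1(Sigma_8) = 16.
b_1 = 24 + 16 = 40

40


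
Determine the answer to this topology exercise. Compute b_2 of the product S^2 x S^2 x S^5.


Each S^d has Poincare polynomial 1 + t^d.
The product S^2 x S^2 x S^5 has Poincare polynomial prod(1+t^d_i).
Expanding: b_0=1, b_2=2, b_4=1, b_5=1, b_7=2, b_9=1.
b_2 = 2

2


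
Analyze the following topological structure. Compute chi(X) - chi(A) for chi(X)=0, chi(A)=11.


Relative Euler characteristic: chi(X, A) = chi(X) - chi(A).
= 0 - (11) = -11

-11


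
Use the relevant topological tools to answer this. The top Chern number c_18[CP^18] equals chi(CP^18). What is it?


For any closed oriented manifold, <e(TM),[M]> = chi(M).
chi(CP^18) = 18+1 = 19

19


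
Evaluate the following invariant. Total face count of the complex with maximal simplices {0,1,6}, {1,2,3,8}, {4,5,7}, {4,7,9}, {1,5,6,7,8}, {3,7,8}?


Each maximal simplex on m vertices has 2^m - 1 nonempty faces.
Take the union (dedupe shared faces).
Total distinct faces = 57

57


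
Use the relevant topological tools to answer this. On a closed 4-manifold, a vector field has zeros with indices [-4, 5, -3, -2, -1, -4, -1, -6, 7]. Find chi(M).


Poincare-Hopf: chi(M) = sum of indices of zeros.
chi = (-4) + (5) + (-3) + (-2) + (-1) + (-4) + (-1) + (-6) + (7) = -9

-9


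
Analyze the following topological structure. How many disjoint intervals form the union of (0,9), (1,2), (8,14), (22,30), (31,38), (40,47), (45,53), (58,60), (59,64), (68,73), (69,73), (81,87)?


Sort and merge overlapping open intervals.
Merged: (0,14), (22,30), (31,38), (40,53), (58,64), (68,73), (81,87).
Number of components = 7

7


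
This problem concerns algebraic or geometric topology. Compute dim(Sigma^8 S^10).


Each suspension raises dimension by 1: Sigma S^n = S^{n+1}.
Sigma^8 S^10 = S^{10+8} = S^18

18


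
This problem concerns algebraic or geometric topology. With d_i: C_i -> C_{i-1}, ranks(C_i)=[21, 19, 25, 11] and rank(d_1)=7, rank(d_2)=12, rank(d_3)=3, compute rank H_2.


rank H_k = rank(ker d_k) - rank(im d_{k+1}).
rank(ker d_2) = rank(C_2) - rank(d_2) = 25 - 12 = 13.
rank(im d_{2+1}) = 3.
rank H_2 = 13 - 3 = 10

10


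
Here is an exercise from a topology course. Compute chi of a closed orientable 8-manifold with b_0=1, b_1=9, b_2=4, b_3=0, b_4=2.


By Poincare duality b_k = b_{8-k}, so full Betti numbers: b_0=1, b_1=9, b_2=4, b_3=0, b_4=2, b_5=0, b_6=4, b_7=9, b_8=1.
chi = sum (-1)^k b_k = -6

-6


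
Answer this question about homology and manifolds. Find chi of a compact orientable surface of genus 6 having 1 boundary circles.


For a compact orientable surface with genus g and b boundary components: chi = 2 - 2g - b.
chi = 2 - 2*6 - 1 = 2 - 12 - 1 = -11

-11


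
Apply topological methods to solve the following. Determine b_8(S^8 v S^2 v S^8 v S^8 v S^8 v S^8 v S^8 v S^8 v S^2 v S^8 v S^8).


For a wedge of spheres, H_k (k>0) is free on one generator per sphere of dimension k.
Spheres of dimension 8: count = 9.
b_8 = 9

9


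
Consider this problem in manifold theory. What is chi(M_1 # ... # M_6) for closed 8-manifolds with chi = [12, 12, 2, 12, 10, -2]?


For n-manifolds: chi(A#B) = chi(A) + chi(B) - chi(S^8).
chi(S^8) = 1 + (-1)^8 = 2.
chi(#) = (sum chi_i) - (6-1)*chi(S^8) = 46 - 5*2 = 36

36


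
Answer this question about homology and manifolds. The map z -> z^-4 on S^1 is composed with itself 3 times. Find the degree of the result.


deg(f) = -4. Degree is multiplicative: deg(f^3) = (deg f)^3.
deg(f^3) = (-4)^3 = -64

-64


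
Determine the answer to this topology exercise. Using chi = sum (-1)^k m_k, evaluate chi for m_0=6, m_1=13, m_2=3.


Morse theory: chi(M) = sum_k (-1)^k m_k where m_k = #(index-k critical points).
= (6) + (-13) + (3) = -4

-4


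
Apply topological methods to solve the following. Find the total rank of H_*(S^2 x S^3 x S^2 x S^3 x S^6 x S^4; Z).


Total Betti number is multiplicative under products.
Each S^d (d>=1) has total Betti number 2.
There are 6 sphere factors.
Total = 2^6 = 64

64


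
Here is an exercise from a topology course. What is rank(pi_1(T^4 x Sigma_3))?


pi_1(A x B) = pi_1(A) x pi_1(B); rank of abelianization = b_1.
b_1(T^4) = 4, b_1(Sigma_3) = 2*3 = 6.
b_1(product) = 4 + 6 = 10

10


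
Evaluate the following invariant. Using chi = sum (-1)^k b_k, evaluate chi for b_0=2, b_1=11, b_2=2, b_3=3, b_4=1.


chi = sum_k (-1)^k b_k.
= (2) + (-11) + (2) + (-3) + (1)
= -9

-9


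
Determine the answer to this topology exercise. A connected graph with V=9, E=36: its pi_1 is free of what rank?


For a connected graph: rank(pi_1) = b_1 = E - V + 1 = 1 - chi.
chi = V - E = 9 - 36 = -27.
rank = 1 - (-27) = 36 - 9 + 1 = 28

28


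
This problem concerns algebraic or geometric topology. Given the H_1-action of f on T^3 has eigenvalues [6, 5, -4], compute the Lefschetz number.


For a torus self-map: L(f) = det(I - A) where A acts on H_1.
L(f) = (1-6) * (1-5) * (1--4) = -5 * -4 * 5 = 100

100


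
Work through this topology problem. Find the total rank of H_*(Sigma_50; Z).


For Sigma_50: b_0 = 1, b_1 = 2g = 100, b_2 = 1.
Total = 1 + 100 + 1 = 102

102


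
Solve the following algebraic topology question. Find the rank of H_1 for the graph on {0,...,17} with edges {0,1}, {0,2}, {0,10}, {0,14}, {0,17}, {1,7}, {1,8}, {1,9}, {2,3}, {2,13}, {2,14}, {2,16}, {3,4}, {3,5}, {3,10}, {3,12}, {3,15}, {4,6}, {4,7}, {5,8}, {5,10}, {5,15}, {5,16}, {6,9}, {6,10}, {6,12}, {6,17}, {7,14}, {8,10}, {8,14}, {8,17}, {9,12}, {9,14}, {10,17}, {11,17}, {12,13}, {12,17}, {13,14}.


b_1 = E - V + (number of components).
E = 38, V = 18, components = 1.
b_1 = 38 - 18 + 1 = 21

21


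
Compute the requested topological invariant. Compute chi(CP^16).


CP^16 has one cell in each even dimension 0, 2, ..., 2*16 (16+1 cells total).
All cells are even-dimensional, so chi = number of cells.
chi = 16 + 1 = 17

17


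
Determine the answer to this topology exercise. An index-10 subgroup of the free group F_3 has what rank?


Nielsen-Schreier: an index-n subgroup of F_r is free of rank 1 + n(r-1).
Equivalently: chi(cover) = n*chi(base); chi(vee_r S^1) = 1 - 3 = -2.
chi(E) = 10*(-2) = -20; rank = 1 - chi(E) = 1 - (-20) = 21.
rank = 1 + 10*(3-1) = 1 + 20 = 21

21


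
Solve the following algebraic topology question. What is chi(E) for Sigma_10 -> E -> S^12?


chi(S^12) = 2 (n even), chi(Sigma_10) = 2 - 2*10 = -18.
chi(E) = 2 * (-18) = -36

-36


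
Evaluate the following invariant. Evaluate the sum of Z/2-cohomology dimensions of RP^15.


H^k(RP^15; Z/2) = Z/2 for each 0 <= k <= 15.
Total dimension = 15 + 1 = 16

16


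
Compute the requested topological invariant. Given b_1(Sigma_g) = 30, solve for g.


For a closed orientable surface: b_1 = 2g.
30 = 2g
g = 30 / 2 = 15

15


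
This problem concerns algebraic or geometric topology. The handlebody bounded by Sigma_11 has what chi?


A genus-g handlebody deformation retracts to a wedge of g circles.
chi(vee_g S^1) = 1 - g.
chi(H_11) = 1 - 11 = -10

-10


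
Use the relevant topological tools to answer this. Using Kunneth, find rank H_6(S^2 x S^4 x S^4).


Each S^d has Poincare polynomial 1 + t^d.
The product S^2 x S^4 x S^4 has Poincare polynomial prod(1+t^d_i).
Expanding: b_0=1, b_2=1, b_4=2, b_6=2, b_8=1, b_10=1.
b_6 = 2

2


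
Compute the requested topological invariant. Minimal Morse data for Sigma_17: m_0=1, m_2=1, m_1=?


A perfect Morse function has m_k = b_k.
For Sigma_17: b_0=1, b_1=2g=34, b_2=1.
Saddles m_1 = 2g = 34

34


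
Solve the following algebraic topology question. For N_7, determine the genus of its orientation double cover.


chi(N_7) = 2 - 7 = -5.
Double cover: chi(Sigma_g) = 2 * chi(N_7) = 2*(-5) = -10.
2 - 2g = -10, so g = (2 - (-10))/2 = 12/2 = 6

6


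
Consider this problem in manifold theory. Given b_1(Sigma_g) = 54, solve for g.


For a closed orientable surface: b_1 = 2g.
54 = 2g
g = 54 / 2 = 27

27


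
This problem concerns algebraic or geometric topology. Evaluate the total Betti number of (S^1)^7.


b_k(T^7) = C(7,k), so the sum over k is sum_k C(7,k) = 2^7.
Total = 2^7 = 128

128


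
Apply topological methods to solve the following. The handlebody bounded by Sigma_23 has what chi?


A genus-g handlebody deformation retracts to a wedge of g circles.
chi(vee_g S^1) = 1 - g.
chi(H_23) = 1 - 23 = -22

-22


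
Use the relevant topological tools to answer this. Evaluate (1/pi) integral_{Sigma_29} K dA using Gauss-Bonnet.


Gauss-Bonnet: integral K dA = 2*pi*chi(M).
chi(Sigma_29) = 2 - 2*29 = -56.
(integral K dA)/pi = 2*chi = 2*(-56) = -112

-112


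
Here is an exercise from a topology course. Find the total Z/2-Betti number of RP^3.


H^k(RP^3; Z/2) = Z/2 for each 0 <= k <= 3.
Total dimension = 3 + 1 = 4

4


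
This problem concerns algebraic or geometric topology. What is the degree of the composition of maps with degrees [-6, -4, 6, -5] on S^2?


Degree is multiplicative: deg(composition) = product of degrees.
= (-6) * (-4) * (6) * (-5) = -720

-720


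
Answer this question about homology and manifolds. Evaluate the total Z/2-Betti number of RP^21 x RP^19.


dim H^*(RP^n; Z/2) = n+1 (one Z/2 in each degree 0..n).
Total Betti number is multiplicative.
Total = (21+1) * (19+1) = 22 * 20 = 440

440


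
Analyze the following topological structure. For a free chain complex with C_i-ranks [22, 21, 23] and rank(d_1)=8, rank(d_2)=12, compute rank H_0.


rank H_k = rank(ker d_k) - rank(im d_{k+1}).
rank(ker d_0) = rank(C_0) - rank(d_0) = 22 - 0 = 22.
rank(im d_{0+1}) = 8.
rank H_0 = 22 - 8 = 14

14


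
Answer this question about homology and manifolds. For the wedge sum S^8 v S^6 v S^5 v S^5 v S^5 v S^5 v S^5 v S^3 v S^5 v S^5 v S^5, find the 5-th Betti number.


For a wedge of spheres, H_k (k>0) is free on one generator per sphere of dimension k.
Spheres of dimension 5: count = 8.
b_5 = 8

8


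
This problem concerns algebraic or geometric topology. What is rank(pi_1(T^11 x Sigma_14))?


pi_1(A x B) = pi_1(A) x pi_1(B); rank of abelianization = b_1.
b_1(T^11) = 11, b_1(Sigma_14) = 2*14 = 28.
b_1(product) = 11 + 28 = 39

39


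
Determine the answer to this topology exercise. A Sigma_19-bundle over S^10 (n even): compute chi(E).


chi(S^10) = 2 (n even), chi(Sigma_19) = 2 - 2*19 = -36.
chi(E) = 2 * (-36) = -72

-72


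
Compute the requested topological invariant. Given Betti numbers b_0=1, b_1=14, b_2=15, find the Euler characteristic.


chi = sum_k (-1)^k b_k.
= (1) + (-14) + (15)
= 2

2


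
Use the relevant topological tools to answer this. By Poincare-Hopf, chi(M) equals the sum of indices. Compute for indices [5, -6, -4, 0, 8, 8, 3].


Poincare-Hopf: chi(M) = sum of indices of zeros.
chi = (5) + (-6) + (-4) + (0) + (8) + (8) + (3) = 14

14


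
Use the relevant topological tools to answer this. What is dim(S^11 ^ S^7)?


S^m ^ S^n = S^{m+n}.
k = 11 + 7 = 18

18


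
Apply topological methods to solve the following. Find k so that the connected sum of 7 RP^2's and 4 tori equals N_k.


Since a >= 1, the sum is non-orientable; each T^2 can be replaced by RP^2 # RP^2 (since T^2#RP^2 = 3RP^2).
Total crosscaps k = 7 + 2*4 = 15.
Check via chi: chi = 7*1 + 4*0 - (7+4-1)*2 = -13 = 2 - k = -13. Consistent.

15


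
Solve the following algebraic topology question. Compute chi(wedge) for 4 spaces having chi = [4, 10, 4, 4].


chi(A v B) = chi(A) + chi(B) - 1 (one point identified).
For 4 spaces: chi = (sum chi_i) - (4 - 1).
sum = 22; chi = 22 - 3 = 19

19


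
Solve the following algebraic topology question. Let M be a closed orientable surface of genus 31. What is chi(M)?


For a closed orientable surface of genus g: chi = 2 - 2g.
Here g = 31.
chi = 2 - 2*31 = 2 - 62 = -60

-60


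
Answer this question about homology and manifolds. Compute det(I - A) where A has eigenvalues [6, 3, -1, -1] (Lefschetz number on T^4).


For a torus self-map: L(f) = det(I - A) where A acts on H_1.
L(f) = (1-6) * (1-3) * (1--1) * (1--1) = -5 * -2 * 2 * 2 = 40

40


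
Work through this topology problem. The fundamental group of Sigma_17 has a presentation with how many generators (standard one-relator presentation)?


Standard presentation: pi_1(Sigma_g) = <a_1,b_1,...,a_g,b_g | [a_1,b_1]...[a_g,b_g] = 1>.
Number of generators = 2g = 2*17 = 34

34


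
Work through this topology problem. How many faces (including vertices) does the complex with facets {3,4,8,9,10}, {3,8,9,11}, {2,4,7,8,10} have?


Each maximal simplex on m vertices has 2^m - 1 nonempty faces.
Take the union (dedupe shared faces).
Total distinct faces = 63

63


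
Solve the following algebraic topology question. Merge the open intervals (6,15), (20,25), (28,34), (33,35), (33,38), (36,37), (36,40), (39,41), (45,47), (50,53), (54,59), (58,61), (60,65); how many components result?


Sort and merge overlapping open intervals.
Merged: (6,15), (20,25), (28,41), (45,47), (50,53), (54,65).
Number of components = 6

6


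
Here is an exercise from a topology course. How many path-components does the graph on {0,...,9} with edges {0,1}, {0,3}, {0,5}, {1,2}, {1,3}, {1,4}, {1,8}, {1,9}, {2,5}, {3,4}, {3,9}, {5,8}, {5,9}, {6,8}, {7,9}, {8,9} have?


Run DFS/union-find over 10 vertices.
V = 10, E = 16.
Number of components = 1

1


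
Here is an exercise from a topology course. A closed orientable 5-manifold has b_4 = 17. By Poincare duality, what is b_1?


Poincare duality for closed orientable n-manifolds: b_k = b_{n-k}.
Here n = 5, so b_1 = b_4 = 17

17


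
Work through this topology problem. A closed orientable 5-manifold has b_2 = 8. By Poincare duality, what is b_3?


Poincare duality for closed orientable n-manifolds: b_k = b_{n-k}.
Here n = 5, so b_3 = b_2 = 8

8


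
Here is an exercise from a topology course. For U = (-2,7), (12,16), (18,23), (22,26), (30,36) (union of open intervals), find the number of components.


Sort and merge overlapping open intervals.
Merged: (-2,7), (12,16), (18,26), (30,36).
Number of components = 4

4


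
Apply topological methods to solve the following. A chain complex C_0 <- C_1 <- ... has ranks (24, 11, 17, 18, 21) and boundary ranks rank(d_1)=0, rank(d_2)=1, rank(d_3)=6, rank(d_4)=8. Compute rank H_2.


rank H_k = rank(ker d_k) - rank(im d_{k+1}).
rank(ker d_2) = rank(C_2) - rank(d_2) = 17 - 1 = 16.
rank(im d_{2+1}) = 6.
rank H_2 = 16 - 6 = 10

10


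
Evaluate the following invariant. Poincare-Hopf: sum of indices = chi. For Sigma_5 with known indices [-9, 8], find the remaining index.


Poincare-Hopf: sum of indices = chi(M).
chi(Sigma_5) = 2 - 2*5 = -8.
Sum of known indices = -1.
x = chi - (sum known) = -8 - (-1) = -7

-7


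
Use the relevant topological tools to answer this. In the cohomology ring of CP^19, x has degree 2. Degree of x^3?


|x| = 2 in H^*(CP^n).
|x^3| = 3 * |x| = 3 * 2 = 6

6


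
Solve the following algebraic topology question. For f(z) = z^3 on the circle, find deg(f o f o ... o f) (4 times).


deg(f) = 3. Degree is multiplicative: deg(f^4) = (deg f)^4.
deg(f^4) = (3)^4 = 81

81


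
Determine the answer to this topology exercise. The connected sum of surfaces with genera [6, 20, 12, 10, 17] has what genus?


Genus is additive under connected sum of orientable surfaces.
g = 6 + 20 + 12 + 10 + 17 = 65

65


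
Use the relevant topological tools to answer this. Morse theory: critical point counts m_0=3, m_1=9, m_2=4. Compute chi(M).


Morse theory: chi(M) = sum_k (-1)^k m_k where m_k = #(index-k critical points).
= (3) + (-9) + (4) = -2

-2


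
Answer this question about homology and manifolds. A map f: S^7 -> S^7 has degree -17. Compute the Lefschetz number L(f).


On S^7: L(f) = tr(f_0*) + (-1)^7 tr(f_7*) = 1 + (-1)^7 * deg(f).
L(f) = 1 + (-1)^7 * -17 = 1 + 17 = 18

18


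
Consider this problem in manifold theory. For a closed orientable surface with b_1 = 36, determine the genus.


For a closed orientable surface: b_1 = 2g.
36 = 2g
g = 36 / 2 = 18

18


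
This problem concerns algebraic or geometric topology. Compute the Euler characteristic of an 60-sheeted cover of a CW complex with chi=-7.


For a finite covering: chi(E) = (number of sheets) * chi(B).
chi(E) = 60 * (-7) = -420

-420


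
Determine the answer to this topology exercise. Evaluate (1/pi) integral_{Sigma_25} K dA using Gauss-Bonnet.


Gauss-Bonnet: integral K dA = 2*pi*chi(M).
chi(Sigma_25) = 2 - 2*25 = -48.
(integral K dA)/pi = 2*chi = 2*(-48) = -96

-96


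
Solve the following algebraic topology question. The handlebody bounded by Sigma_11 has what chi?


A genus-g handlebody deformation retracts to a wedge of g circles.
chi(vee_g S^1) = 1 - g.
chi(H_11) = 1 - 11 = -10

-10


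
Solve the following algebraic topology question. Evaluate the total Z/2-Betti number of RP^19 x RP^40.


dim H^*(RP^n; Z/2) = n+1 (one Z/2 in each degree 0..n).
Total Betti number is multiplicative.
Total = (19+1) * (40+1) = 20 * 41 = 820

820


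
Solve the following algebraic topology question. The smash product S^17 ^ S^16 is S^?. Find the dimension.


S^m ^ S^n = S^{m+n}.
k = 17 + 16 = 33

33


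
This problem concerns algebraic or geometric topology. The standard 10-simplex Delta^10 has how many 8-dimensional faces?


Delta^10 has 10+1 vertices. A 8-face is a choice of 8+1 vertices.
f_8 = C(10+1, 8+1) = C(11,9) = 55

55


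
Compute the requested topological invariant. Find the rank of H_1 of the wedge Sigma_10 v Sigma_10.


For a wedge: H_1(A v B) = H_1(A) + H_1(B).
b_1(Sigma_10) = 20, b_1(Sigma_10) = 20.
b_1 = 20 + 20 = 40

40


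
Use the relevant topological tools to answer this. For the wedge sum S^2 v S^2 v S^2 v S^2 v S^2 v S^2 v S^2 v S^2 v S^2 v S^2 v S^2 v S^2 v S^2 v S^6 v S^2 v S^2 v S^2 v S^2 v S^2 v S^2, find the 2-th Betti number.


For a wedge of spheres, H_k (k>0) is free on one generator per sphere of dimension k.
Spheres of dimension 2: count = 19.
b_2 = 19

19


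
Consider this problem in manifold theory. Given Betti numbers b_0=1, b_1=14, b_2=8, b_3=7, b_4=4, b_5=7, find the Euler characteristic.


chi = sum_k (-1)^k b_k.
= (1) + (-14) + (8) + (-7) + (4) + (-7)
= -15

-15


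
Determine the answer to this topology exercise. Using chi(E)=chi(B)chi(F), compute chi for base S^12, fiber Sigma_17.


chi(S^12) = 2 (n even), chi(Sigma_17) = 2 - 2*17 = -32.
chi(E) = 2 * (-32) = -64

-64


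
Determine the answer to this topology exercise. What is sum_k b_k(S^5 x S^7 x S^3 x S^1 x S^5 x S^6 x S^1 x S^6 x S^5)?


Total Betti number is multiplicative under products.
Each S^d (d>=1) has total Betti number 2.
There are 9 sphere factors.
Total = 2^9 = 512

512


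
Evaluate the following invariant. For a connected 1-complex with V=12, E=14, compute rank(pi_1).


For a connected graph: rank(pi_1) = b_1 = E - V + 1 = 1 - chi.
chi = V - E = 12 - 14 = -2.
rank = 1 - (-2) = 14 - 12 + 1 = 3

3


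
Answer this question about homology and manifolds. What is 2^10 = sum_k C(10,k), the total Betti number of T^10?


b_k(T^10) = C(10,k), so the sum over k is sum_k C(10,k) = 2^10.
Total = 2^10 = 1024

1024


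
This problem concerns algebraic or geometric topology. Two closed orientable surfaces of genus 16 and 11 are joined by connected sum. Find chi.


chi(Sigma_16) = 2 - 2*16 = -30
chi(Sigma_11) = 2 - 2*11 = -20
For surfaces: chi(A#B) = chi(A) + chi(B) - 2.
chi = -30 + -20 - 2 = -52

-52


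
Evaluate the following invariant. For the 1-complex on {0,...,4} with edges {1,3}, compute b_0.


Run DFS/union-find over 5 vertices.
V = 5, E = 1.
Number of components = 4

4


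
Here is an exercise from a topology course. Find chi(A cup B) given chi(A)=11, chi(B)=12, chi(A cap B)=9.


chi(A cup B) = chi(A) + chi(B) - chi(A cap B)
= 11 + (12) - (9)
= 14

14


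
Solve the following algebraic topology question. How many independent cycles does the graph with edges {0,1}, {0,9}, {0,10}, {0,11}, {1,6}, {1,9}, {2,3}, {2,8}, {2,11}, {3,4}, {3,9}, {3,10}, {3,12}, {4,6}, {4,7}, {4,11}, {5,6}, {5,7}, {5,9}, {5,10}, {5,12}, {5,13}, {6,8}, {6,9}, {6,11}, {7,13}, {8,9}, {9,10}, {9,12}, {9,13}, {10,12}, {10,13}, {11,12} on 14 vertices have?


b_1 = E - V + (number of components).
E = 33, V = 14, components = 1.
b_1 = 33 - 14 + 1 = 20

20


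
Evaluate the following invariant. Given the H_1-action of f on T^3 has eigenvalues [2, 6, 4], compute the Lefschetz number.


For a torus self-map: L(f) = det(I - A) where A acts on H_1.
L(f) = (1-2) * (1-6) * (1-4) = -1 * -5 * -3 = -15

-15


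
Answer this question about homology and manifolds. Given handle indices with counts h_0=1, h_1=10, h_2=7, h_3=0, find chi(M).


Handles of index k contribute (-1)^k to chi (same as CW cells).
chi = (1) + (-10) + (7) + (0) = -2

-2


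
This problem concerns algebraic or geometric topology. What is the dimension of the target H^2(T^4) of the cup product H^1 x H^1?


Cup product: H^p x H^q -> H^{p+q}; here p+q = 1+1 = 2.
rank H^k(T^n) = C(n,k).
C(4,2) = 6

6


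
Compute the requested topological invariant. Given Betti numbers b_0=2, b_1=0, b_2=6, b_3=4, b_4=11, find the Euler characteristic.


chi = sum_k (-1)^k b_k.
= (2) + (0) + (6) + (-4) + (11)
= 15

15


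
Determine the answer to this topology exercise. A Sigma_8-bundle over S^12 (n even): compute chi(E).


chi(S^12) = 2 (n even), chi(Sigma_8) = 2 - 2*8 = -14.
chi(E) = 2 * (-14) = -28

-28


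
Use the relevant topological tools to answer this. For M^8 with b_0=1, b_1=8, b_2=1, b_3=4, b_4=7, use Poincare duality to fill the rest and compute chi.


By Poincare duality b_k = b_{8-k}, so full Betti numbers: b_0=1, b_1=8, b_2=1, b_3=4, b_4=7, b_5=4, b_6=1, b_7=8, b_8=1.
chi = sum (-1)^k b_k = -13

-13


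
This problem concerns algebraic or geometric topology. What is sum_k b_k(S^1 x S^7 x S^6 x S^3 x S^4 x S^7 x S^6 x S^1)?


Total Betti number is multiplicative under products.
Each S^d (d>=1) has total Betti number 2.
There are 8 sphere factors.
Total = 2^8 = 256

256


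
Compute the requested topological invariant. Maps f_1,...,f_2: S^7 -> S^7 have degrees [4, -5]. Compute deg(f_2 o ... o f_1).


Degree is multiplicative: deg(composition) = product of degrees.
= (4) * (-5) = -20

-20


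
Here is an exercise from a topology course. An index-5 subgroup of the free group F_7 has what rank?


Nielsen-Schreier: an index-n subgroup of F_r is free of rank 1 + n(r-1).
Equivalently: chi(cover) = n*chi(base); chi(vee_r S^1) = 1 - 7 = -6.
chi(E) = 5*(-6) = -30; rank = 1 - chi(E) = 1 - (-30) = 31.
rank = 1 + 5*(7-1) = 1 + 30 = 31

31


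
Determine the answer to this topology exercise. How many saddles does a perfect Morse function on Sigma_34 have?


A perfect Morse function has m_k = b_k.
For Sigma_34: b_0=1, b_1=2g=68, b_2=1.
Saddles m_1 = 2g = 68

68


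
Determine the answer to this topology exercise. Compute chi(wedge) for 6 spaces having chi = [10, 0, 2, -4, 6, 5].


chi(A v B) = chi(A) + chi(B) - 1 (one point identified).
For 6 spaces: chi = (sum chi_i) - (6 - 1).
sum = 19; chi = 19 - 5 = 14

14


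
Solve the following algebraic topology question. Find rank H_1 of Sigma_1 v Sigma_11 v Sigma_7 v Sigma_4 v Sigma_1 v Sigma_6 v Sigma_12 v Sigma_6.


For a wedge X v Y: reduced H_k(X v Y) = H_k(X) + H_k(Y).
Each Sigma_g contributes b_1 = 2g.
b_1 = 2 + 22 + 14 + 8 + 2 + 12 + 24 + 12 = 96

96


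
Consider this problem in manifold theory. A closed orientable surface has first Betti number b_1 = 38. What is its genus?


For a closed orientable surface: b_1 = 2g.
38 = 2g
g = 38 / 2 = 19

19


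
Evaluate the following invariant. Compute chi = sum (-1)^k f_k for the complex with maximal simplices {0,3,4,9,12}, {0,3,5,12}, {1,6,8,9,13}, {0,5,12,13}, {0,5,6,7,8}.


Enumerate all faces; f-vector: f_0=11, f_1=34, f_2=36, f_3=17, f_4=3.
chi = sum (-1)^k f_k = -1

-1


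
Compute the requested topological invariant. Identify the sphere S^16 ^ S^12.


S^m ^ S^n = S^{m+n}.
k = 16 + 12 = 28

28


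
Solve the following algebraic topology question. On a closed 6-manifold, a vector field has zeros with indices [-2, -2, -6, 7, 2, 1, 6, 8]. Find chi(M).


Poincare-Hopf: chi(M) = sum of indices of zeros.
chi = (-2) + (-2) + (-6) + (7) + (2) + (1) + (6) + (8) = 14

14


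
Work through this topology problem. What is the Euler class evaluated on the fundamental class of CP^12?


For any closed oriented manifold, <e(TM),[M]> = chi(M).
chi(CP^12) = 12+1 = 13

13


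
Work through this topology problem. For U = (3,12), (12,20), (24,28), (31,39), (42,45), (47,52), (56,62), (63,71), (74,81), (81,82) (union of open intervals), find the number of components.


Sort and merge overlapping open intervals.
Merged: (3,12), (12,20), (24,28), (31,39), (42,45), (47,52), (56,62), (63,71), (74,81), (81,82).
Number of components = 10

10


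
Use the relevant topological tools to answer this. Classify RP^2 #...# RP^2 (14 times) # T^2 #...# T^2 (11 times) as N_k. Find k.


Since a >= 1, the sum is non-orientable; each T^2 can be replaced by RP^2 # RP^2 (since T^2#RP^2 = 3RP^2).
Total crosscaps k = 14 + 2*11 = 36.
Check via chi: chi = 14*1 + 11*0 - (14+11-1)*2 = -34 = 2 - k = -34. Consistent.

36


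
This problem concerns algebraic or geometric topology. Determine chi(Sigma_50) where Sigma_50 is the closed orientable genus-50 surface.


For a closed orientable surface of genus g: chi = 2 - 2g.
Here g = 50.
chi = 2 - 2*50 = 2 - 100 = -98

-98


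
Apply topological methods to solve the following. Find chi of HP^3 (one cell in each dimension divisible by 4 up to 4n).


HP^3 has one cell in each dimension 0, 4, ..., 4*3 (3+1 cells, all even-dim).
chi = 3 + 1 = 4

4
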